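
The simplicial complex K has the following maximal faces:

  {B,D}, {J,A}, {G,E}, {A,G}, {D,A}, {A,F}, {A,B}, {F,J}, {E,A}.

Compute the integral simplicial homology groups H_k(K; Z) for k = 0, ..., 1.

H_0 ≅ Z,  H_1 ≅ Z^3.

Fix the vertex order A < B < D < E < F < G < J and write every simplex with vertices in increasing order. Then dim K = 1 and the simplices of K are:

  0-simplices (7): A, B, D, E, F, G, J
  1-simplices (9): AB, AD, AE, AF, AG, AJ, BD, EG, FJ

so the chain groups are C_0 ≅ Z^7, C_1 ≅ Z^9.

∂_1: C_1 → C_0 sends each edge [p,q] (with p < q) to q − p.
This gives a 7×9 integer matrix of rank 6; reducing to Smith normal form yields diagonal entries (1,1,1,1,1,1).

Now H_k = ker ∂_k / im ∂_{k+1}, so:

  H_0: rank C_0 − rank ∂_1 = 7 − 6 = 1, and the invariant factors of ∂_1 are all 1, so H_0 ≅ Z.
  H_1: rank ker ∂_1 − rank ∂_2 = (9 − 6) − 0 = 3, and there is no ∂_2, so H_1 ≅ Z^3.

As a check, the Euler characteristic is 7 − 9 = -2, which agrees with 1 − 3 = -2.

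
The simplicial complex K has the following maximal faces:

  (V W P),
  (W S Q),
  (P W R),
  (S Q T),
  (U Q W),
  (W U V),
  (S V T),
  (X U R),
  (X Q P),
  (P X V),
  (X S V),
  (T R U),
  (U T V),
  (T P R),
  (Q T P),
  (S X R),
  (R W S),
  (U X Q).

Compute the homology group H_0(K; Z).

H_0 = Z.

We work with the vertex ordering P < Q < R < S < T < U < V < W < X. The simplices of K, each written with vertices in increasing order, are:

  0-simplices (9): P, Q, R, S, T, U, V, W, X
  1-simplices (27): PQ, PR, PT, PV, PW, PX, QS, QT, QU, QW, QX, RS, RT, RU, RW, RX, ST, SV, SW, SX, TU, TV, UV, UW, UX, VW, VX
  2-simplices (18): PQT, PQX, PRT, PRW, PVW, PVX, QST, QSW, QUW, QUX, RSW, RSX, RTU, RUX, STV, SVX, TUV, UVW

giving chain groups C_0 ≅ Z^9, C_1 ≅ Z^27, C_2 ≅ Z^18.

The boundary map ∂_1: C_1 → C_0 is given by ∂[p,q] = [q] − [p]. For instance
  ∂PX = X − P.
The 9×27 boundary matrix has rank 8 and Smith normal form diag(1,1,1,1,1,1,1,1).

∂_2: C_2 → C_1 sends each 2-simplex [p,q,r] to [q,r] − [p,r] + [p,q]. For instance
  ∂QUX = UX − QX + QU,
  ∂RSW = SW − RW + RS.
This gives a 27×18 integer matrix of rank 17; reducing to Smith normal form yields diagonal entries (1,1,1,1,1,1,1,1,1,1,1,1,1,1,1,1,1).

Computing H_k = (kernel of ∂_k) / (image of ∂_{k+1}):

  H_0: rank C_0 − rank ∂_1 = 9 − 8 = 1, and the invariant factors of ∂_1 are all 1, so H_0 = Z.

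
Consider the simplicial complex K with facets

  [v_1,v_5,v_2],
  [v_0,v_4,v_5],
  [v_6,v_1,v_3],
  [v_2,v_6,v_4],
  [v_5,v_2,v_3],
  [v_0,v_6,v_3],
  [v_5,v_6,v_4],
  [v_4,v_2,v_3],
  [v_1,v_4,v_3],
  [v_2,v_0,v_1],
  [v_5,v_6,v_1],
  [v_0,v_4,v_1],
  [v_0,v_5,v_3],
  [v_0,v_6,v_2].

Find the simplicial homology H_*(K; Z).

We work with the vertex ordering v_0 < v_1 < v_2 < v_3 < v_4 < v_5 < v_6. The simplices of K, each written with vertices in increasing order, are:

  0-simplices (7): [v_0], [v_1], [v_2], [v_3], [v_4], [v_5], [v_6]
  1-simplices (21): (21 of them)
  2-simplices (14): (14 of them)

Hence C_0 ≅ Z^7, C_1 ≅ Z^21, C_2 ≅ Z^14.

The boundary map ∂_1: C_1 → C_0 sends each edge [p,q] (with p < q) to q − p. For instance
  ∂[v_1,v_3] = [v_3] − [v_1].
This gives a 7×21 integer matrix of rank 6; reducing to Smith normal form yields diagonal entries (1,1,1,1,1,1).

Boundary ∂_2: C_2 → C_1 maps a triangle to the signed sum of its edges. For instance
  ∂[v_1,v_3,v_4] = [v_3,v_4] − [v_1,v_4] + [v_1,v_3],
  ∂[v_0,v_4,v_5] = [v_4,v_5] − [v_0,v_5] + [v_0,v_4].
The 21×14 boundary matrix has rank 13 and Smith normal form diag(1,1,1,1,1,1,1,1,1,1,1,1,1).

From H_k ≅ ker(∂_k) / im(∂_{k+1}) we obtain:

  H_0: rank C_0 − rank ∂_1 = 7 − 6 = 1, and the invariant factors of ∂_1 are all 1, so H_0 ≅ Z.
  H_1: rank ker ∂_1 − rank ∂_2 = (21 − 6) − 13 = 2, and the invariant factors of ∂_2 are all 1, so H_1 ≅ Z^2.
  H_2: rank ker ∂_2 − rank ∂_3 = (14 − 13) − 0 = 1, and there is no ∂_3, so H_2 ≅ Z.

As a check, the Euler characteristic is 7 − 21 + 14 = 0, which agrees with 1 − 2 + 1 = 0.

H_0 ≅ Z,  H_1 ≅ Z^2,  H_2 ≅ Z.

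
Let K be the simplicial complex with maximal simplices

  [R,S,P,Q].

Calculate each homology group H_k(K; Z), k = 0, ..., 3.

H_0 = Z,  H_1 = 0,  H_2 = 0,  H_3 = 0.

Fix the vertex order P < Q < R < S and write every simplex with vertices in increasing order. Then dim K = 3 and the simplices of K are:

  0-simplices (4): P, Q, R, S
  1-simplices (6): PQ, PR, PS, QR, QS, RS
  2-simplices (4): PQR, PQS, PRS, QRS
  3-simplices (1): PQRS

Hence C_0 ≅ Z^4, C_1 ≅ Z^6, C_2 ≅ Z^4, C_3 ≅ Z^1.

The boundary map ∂_1: C_1 → C_0 maps an edge to its endpoints' difference, ∂[p,q] = q − p.
This gives a 4×6 integer matrix of rank 3; reducing to Smith normal form yields diagonal entries (1,1,1).

Boundary ∂_2: C_2 → C_1 sends each 2-simplex [p,q,r] to [q,r] − [p,r] + [p,q]. For instance
  ∂PQS = QS − PS + PQ,
  ∂QRS = RS − QS + QR.
The resulting 6×4 matrix has rank 3, and its Smith normal form has invariant factors (1,1,1).

The boundary map ∂_3: C_3 → C_2 sends each 3-simplex σ to the alternating sum Σ_i (−1)^i (σ with its i-th vertex removed). For instance
  ∂PQRS = QRS − PRS + PQS − PQR.
This gives a 4×1 integer matrix of rank 1; reducing to Smith normal form yields diagonal entries (1).

Reading off H_k = ker ∂_k / im ∂_{k+1}:

  H_0: rank C_0 − rank ∂_1 = 4 − 3 = 1, and the invariant factors of ∂_1 are all 1, so H_0 = Z.
  H_1: rank ker ∂_1 − rank ∂_2 = (6 − 3) − 3 = 0, and the invariant factors of ∂_2 are all 1, so H_1 = 0.
  H_2: rank ker ∂_2 − rank ∂_3 = (4 − 3) − 1 = 0, and the invariant factors of ∂_3 are all 1, so H_2 = 0.
  H_3: rank ker ∂_3 − rank ∂_4 = (1 − 1) − 0 = 0, and there is no ∂_4, so H_3 = 0.

As a check, the Euler characteristic is 4 − 6 + 4 − 1 = 1, which agrees with 1 − 0 + 0 − 0 = 1.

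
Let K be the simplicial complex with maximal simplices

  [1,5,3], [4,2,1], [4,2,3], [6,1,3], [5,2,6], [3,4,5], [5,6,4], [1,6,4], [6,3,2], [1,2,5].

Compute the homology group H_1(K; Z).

H_1 = Z/2.

Fix the vertex order 1 < 2 < 3 < 4 < 5 < 6 and write every simplex with vertices in increasing order. Then dim K = 2 and the simplices of K are:

  0-simplices (6): [1], [2], [3], [4], [5], [6]
  1-simplices (15): [1,2], [1,3], [1,4], [1,5], [1,6], [2,3], [2,4], [2,5], [2,6], [3,4], [3,5], [3,6], [4,5], [4,6], [5,6]
  2-simplices (10): [1,2,4], [1,2,5], [1,3,5], [1,3,6], [1,4,6], [2,3,4], [2,3,6], [2,5,6], [3,4,5], [4,5,6]

so the chain groups are C_0 ≅ Z^6, C_1 ≅ Z^15, C_2 ≅ Z^10.

Boundary ∂_1: C_1 → C_0 maps an edge to its endpoints' difference, ∂[p,q] = q − p. For instance
  ∂[4,5] = [5] − [4].
The 6×15 boundary matrix has rank 5 and Smith normal form diag(1,1,1,1,1).

∂_2: C_2 → C_1 sends each 2-simplex [p,q,r] to [q,r] − [p,r] + [p,q]. For instance
  ∂[4,5,6] = [5,6] − [4,6] + [4,5],
  ∂[2,3,4] = [3,4] − [2,4] + [2,3].
This gives a 15×10 integer matrix of rank 10; reducing to Smith normal form yields diagonal entries (1,1,1,1,1,1,1,1,1,2).

Reading off H_k = ker ∂_k / im ∂_{k+1}:

  H_1: rank ker ∂_1 − rank ∂_2 = (15 − 5) − 10 = 0, and ∂_2 has invariant factor 2 > 1, so H_1 = Z/2.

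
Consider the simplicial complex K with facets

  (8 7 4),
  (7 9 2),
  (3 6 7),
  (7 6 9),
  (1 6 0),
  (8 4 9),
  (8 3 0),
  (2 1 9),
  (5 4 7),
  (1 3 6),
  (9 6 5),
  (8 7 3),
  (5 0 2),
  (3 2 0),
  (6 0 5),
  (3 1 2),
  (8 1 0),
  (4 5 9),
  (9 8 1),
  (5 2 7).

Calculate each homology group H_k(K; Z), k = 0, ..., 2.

H_0 = Z,  H_1 = Z ⊕ Z/2Z,  H_2 = 0.

Fix the vertex order 0 < 1 < 2 < 3 < 4 < 5 < 6 < 7 < 8 < 9 and write every simplex with vertices in increasing order. Then dim K = 2 and the simplices of K are:

  0-simplices (10): [0], [1], [2], [3], [4], [5], [6], [7], [8], [9]
  1-simplices (30): (30 of them)
  2-simplices (20): (20 of them)

giving chain groups C_0 ≅ Z^10, C_1 ≅ Z^30, C_2 ≅ Z^20.

∂_1: C_1 → C_0 maps an edge to its endpoints' difference, ∂[p,q] = q − p. For instance
  ∂[0,1] = [1] − [0].
The resulting 10×30 matrix has rank 9, and its Smith normal form has invariant factors (1,1,1,1,1,1,1,1,1).

Boundary ∂_2: C_2 → C_1 maps a triangle to the signed sum of its edges. For instance
  ∂[1,2,9] = [2,9] − [1,9] + [1,2],
  ∂[0,1,8] = [1,8] − [0,8] + [0,1].
As a 30×20 matrix over Z this has rank 20, with invariant factors (1,1,1,1,1,1,1,1,1,1,1,1,1,1,1,1,1,1,1,2).

Computing H_k = (kernel of ∂_k) / (image of ∂_{k+1}):

  H_0: rank C_0 − rank ∂_1 = 10 − 9 = 1, and the invariant factors of ∂_1 are all 1, so H_0 ≅ Z.
  H_1: rank ker ∂_1 − rank ∂_2 = (30 − 9) − 20 = 1, and ∂_2 has invariant factor 2 > 1, so H_1 ≅ Z ⊕ Z/2Z.
  H_2: rank ker ∂_2 − rank ∂_3 = (20 − 20) − 0 = 0, and there is no ∂_3, so H_2 ≅ 0.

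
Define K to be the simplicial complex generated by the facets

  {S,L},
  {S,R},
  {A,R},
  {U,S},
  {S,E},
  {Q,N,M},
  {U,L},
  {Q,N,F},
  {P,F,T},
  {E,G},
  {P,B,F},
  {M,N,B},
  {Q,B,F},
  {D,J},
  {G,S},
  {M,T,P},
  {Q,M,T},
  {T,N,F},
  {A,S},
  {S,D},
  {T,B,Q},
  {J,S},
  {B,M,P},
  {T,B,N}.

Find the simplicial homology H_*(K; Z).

H_0 ≅ Z^2,  H_1 ≅ Z^4 ⊕ Z_2,  H_2 = 0.

Take the total order A < B < D < E < F < G < J < L < M < N < P < Q < R < S < T < U on the vertex set. Then K (dimension 2) consists of the simplices:

  0-simplices (16): A, B, D, E, F, G, J, L, M, N, P, Q, R, S, T, U
  1-simplices (30): AR, AS, BF, BM, BN, BP, BQ, BT, DJ, DS, EG, ES, FN, FP, FQ, FT, GS, JS, LS, LU, MN, MP, MQ, MT, NQ, NT, PT, QT, RS, SU
  2-simplices (12): BFP, BFQ, BMN, BMP, BNT, BQT, FNQ, FNT, FPT, MNQ, MPT, MQT

so the chain groups are C_0 ≅ Z^16, C_1 ≅ Z^30, C_2 ≅ Z^12.

∂_1: C_1 → C_0 maps an edge to its endpoints' difference, ∂[p,q] = q − p. For instance
  ∂FN = N − F.
The 16×30 boundary matrix has rank 14 and Smith normal form diag(1,1,1,1,1,1,1,1,1,1,1,1,1,1).

∂_2: C_2 → C_1 sends each 2-simplex [p,q,r] to [q,r] − [p,r] + [p,q]. For instance
  ∂MPT = PT − MT + MP,
  ∂FNT = NT − FT + FN.
The resulting 30×12 matrix has rank 12, and its Smith normal form has invariant factors (1,1,1,1,1,1,1,1,1,1,1,2).

Now H_k = ker ∂_k / im ∂_{k+1}, so:

  H_0: rank C_0 − rank ∂_1 = 16 − 14 = 2, and the invariant factors of ∂_1 are all 1, so H_0 = Z^2.
  H_1: rank ker ∂_1 − rank ∂_2 = (30 − 14) − 12 = 4, and ∂_2 has invariant factor 2 > 1, so H_1 = Z^4 ⊕ Z_2.
  H_2: rank ker ∂_2 − rank ∂_3 = (12 − 12) − 0 = 0, and there is no ∂_3, so H_2 = 0.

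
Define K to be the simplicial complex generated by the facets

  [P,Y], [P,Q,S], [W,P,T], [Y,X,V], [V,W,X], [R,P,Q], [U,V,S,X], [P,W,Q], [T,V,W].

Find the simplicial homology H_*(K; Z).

K has 10 vertices, 21 edges, 11 triangles, 1 3-simplex.
rank ∂_0 = 0, rank ∂_1 = 9 ⇒ b_0 = 10 − 0 − 9 = 1; all invariant factors of ∂_1 are 1 so no torsion. So H_0 ≅ Z.
rank ∂_1 = 9, rank ∂_2 = 10 ⇒ b_1 = 21 − 9 − 10 = 2; all invariant factors of ∂_2 are 1 so no torsion. So H_1 ≅ Z^2.
rank ∂_2 = 10, rank ∂_3 = 1 ⇒ b_2 = 11 − 10 − 1 = 0; all invariant factors of ∂_3 are 1 so no torsion. So H_2 ≅ 0.
rank ∂_3 = 1, rank ∂_4 = 0 ⇒ b_3 = 1 − 1 − 0 = 0. So H_3 ≅ 0.

H_0 ≅ Z,  H_1 ≅ Z^2,  H_2 = 0,  H_3 = 0.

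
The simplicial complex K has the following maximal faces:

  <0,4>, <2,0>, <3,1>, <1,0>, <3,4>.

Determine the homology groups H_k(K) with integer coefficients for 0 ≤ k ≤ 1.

Fix the vertex order 0 < 1 < 2 < 3 < 4 and write every simplex with vertices in increasing order. Then dim K = 1 and the simplices of K are:

  0-simplices (5): [0], [1], [2], [3], [4]
  1-simplices (5): [0,1], [0,2], [0,4], [1,3], [3,4]

giving chain groups C_0 ≅ Z^5, C_1 ≅ Z^5.

The boundary map ∂_1: C_1 → C_0 maps an edge to its endpoints' difference, ∂[p,q] = q − p.
This gives a 5×5 integer matrix of rank 4; reducing to Smith normal form yields diagonal entries (1,1,1,1).

Computing H_k = (kernel of ∂_k) / (image of ∂_{k+1}):

  H_0: rank C_0 − rank ∂_1 = 5 − 4 = 1, and the invariant factors of ∂_1 are all 1, so H_0 = Z.
  H_1: rank ker ∂_1 − rank ∂_2 = (5 − 4) − 0 = 1, and there is no ∂_2, so H_1 = Z.

As a check, the Euler characteristic is 5 − 5 = 0, which agrees with 1 − 1 = 0.

H_0 ≅ Z,  H_1 ≅ Z.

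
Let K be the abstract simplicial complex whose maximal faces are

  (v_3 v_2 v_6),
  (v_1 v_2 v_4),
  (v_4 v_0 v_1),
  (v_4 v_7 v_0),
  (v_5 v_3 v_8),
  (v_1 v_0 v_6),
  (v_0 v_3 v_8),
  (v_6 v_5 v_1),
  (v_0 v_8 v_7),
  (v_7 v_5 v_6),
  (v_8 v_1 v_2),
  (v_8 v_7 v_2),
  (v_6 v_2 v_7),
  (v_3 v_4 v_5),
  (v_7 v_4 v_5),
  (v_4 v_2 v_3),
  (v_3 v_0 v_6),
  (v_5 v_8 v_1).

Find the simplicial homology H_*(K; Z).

H_0 = Z,  H_1 = Z^2,  H_2 = Z.

Order the vertices as v_0 < v_1 < v_2 < v_3 < v_4 < v_5 < v_6 < v_7 < v_8. Listing each simplex with vertices in this order, K has dimension 2 with simplices:

  0-simplices (9): [v_0], [v_1], [v_2], [v_3], [v_4], [v_5], [v_6], [v_7], [v_8]
  1-simplices (27): (27 of them)
  2-simplices (18): (18 of them)

Hence C_0 ≅ Z^9, C_1 ≅ Z^27, C_2 ≅ Z^18.

∂_1: C_1 → C_0 sends each edge [p,q] (with p < q) to q − p.
The 9×27 boundary matrix has rank 8 and Smith normal form diag(1,1,1,1,1,1,1,1).

The boundary map ∂_2: C_2 → C_1 acts by ∂[p,q,r] = [q,r] − [p,r] + [p,q]. For instance
  ∂[v_1,v_2,v_8] = [v_2,v_8] − [v_1,v_8] + [v_1,v_2],
  ∂[v_0,v_3,v_6] = [v_3,v_6] − [v_0,v_6] + [v_0,v_3].
This gives a 27×18 integer matrix of rank 17; reducing to Smith normal form yields diagonal entries (1,1,1,1,1,1,1,1,1,1,1,1,1,1,1,1,1).

Now H_k = ker ∂_k / im ∂_{k+1}, so:

  H_0: rank C_0 − rank ∂_1 = 9 − 8 = 1, and the invariant factors of ∂_1 are all 1, so H_0 ≅ Z.
  H_1: rank ker ∂_1 − rank ∂_2 = (27 − 8) − 17 = 2, and the invariant factors of ∂_2 are all 1, so H_1 ≅ Z^2.
  H_2: rank ker ∂_2 − rank ∂_3 = (18 − 17) − 0 = 1, and there is no ∂_3, so H_2 ≅ Z.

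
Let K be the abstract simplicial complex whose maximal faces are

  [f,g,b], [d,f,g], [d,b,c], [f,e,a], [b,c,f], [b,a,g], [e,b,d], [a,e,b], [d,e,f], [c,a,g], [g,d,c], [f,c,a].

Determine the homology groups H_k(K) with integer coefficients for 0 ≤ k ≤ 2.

We work with the vertex ordering a < b < c < d < e < f < g. The simplices of K, each written with vertices in increasing order, are:

  0-simplices (7): a, b, c, d, e, f, g
  1-simplices (18): ab, ac, ae, af, ag, bc, bd, be, bf, bg, cd, cf, cg, de, df, dg, ef, fg
  2-simplices (12): abe, abg, acf, acg, aef, bcd, bcf, bde, bfg, cdg, def, dfg

Hence C_0 ≅ Z^7, C_1 ≅ Z^18, C_2 ≅ Z^12.

∂_1: C_1 → C_0 is given by ∂[p,q] = [q] − [p].
This gives a 7×18 integer matrix of rank 6; reducing to Smith normal form yields diagonal entries (1,1,1,1,1,1).

The boundary map ∂_2: C_2 → C_1 sends each 2-simplex [p,q,r] to [q,r] − [p,r] + [p,q]. For instance
  ∂cdg = dg − cg + cd,
  ∂acf = cf − af + ac.
As a 18×12 matrix over Z this has rank 12, with invariant factors (1,1,1,1,1,1,1,1,1,1,1,2).

From H_k ≅ ker(∂_k) / im(∂_{k+1}) we obtain:

  H_0: rank C_0 − rank ∂_1 = 7 − 6 = 1, and the invariant factors of ∂_1 are all 1, so H_0 ≅ Z.
  H_1: rank ker ∂_1 − rank ∂_2 = (18 − 6) − 12 = 0, and ∂_2 has invariant factor 2 > 1, so H_1 ≅ Z_2.
  H_2: rank ker ∂_2 − rank ∂_3 = (12 − 12) − 0 = 0, and there is no ∂_3, so H_2 ≅ 0.

As a check, the Euler characteristic is 7 − 18 + 12 = 1, which agrees with 1 − 0 + 0 = 1.

H_0 ≅ Z,  H_1 ≅ Z_2,  H_2 = 0.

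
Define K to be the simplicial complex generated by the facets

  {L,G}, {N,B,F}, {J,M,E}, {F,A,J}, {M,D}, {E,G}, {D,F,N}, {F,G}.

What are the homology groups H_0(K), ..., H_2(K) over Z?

H_0 = Z,  H_1 = Z^2,  H_2 = 0.

Order the vertices as A < B < D < E < F < G < J < L < M < N. Listing each simplex with vertices in this order, K has dimension 2 with simplices:

  0-simplices (10): A, B, D, E, F, G, J, L, M, N
  1-simplices (15): AF, AJ, BF, BN, DF, DM, DN, EG, EJ, EM, FG, FJ, FN, GL, JM
  2-simplices (4): AFJ, BFN, DFN, EJM

so the chain groups are C_0 ≅ Z^10, C_1 ≅ Z^15, C_2 ≅ Z^4.

Boundary ∂_1: C_1 → C_0 sends each edge [p,q] (with p < q) to q − p. For instance
  ∂GL = L − G.
The resulting 10×15 matrix has rank 9, and its Smith normal form has invariant factors (1,1,1,1,1,1,1,1,1).

The boundary map ∂_2: C_2 → C_1 sends each 2-simplex [p,q,r] to [q,r] − [p,r] + [p,q]. For instance
  ∂AFJ = FJ − AJ + AF,
  ∂BFN = FN − BN + BF.
This gives a 15×4 integer matrix of rank 4; reducing to Smith normal form yields diagonal entries (1,1,1,1).

Reading off H_k = ker ∂_k / im ∂_{k+1}:

  H_0: rank C_0 − rank ∂_1 = 10 − 9 = 1, and the invariant factors of ∂_1 are all 1, so H_0 ≅ Z.
  H_1: rank ker ∂_1 − rank ∂_2 = (15 − 9) − 4 = 2, and the invariant factors of ∂_2 are all 1, so H_1 ≅ Z^2.
  H_2: rank ker ∂_2 − rank ∂_3 = (4 − 4) − 0 = 0, and there is no ∂_3, so H_2 ≅ 0.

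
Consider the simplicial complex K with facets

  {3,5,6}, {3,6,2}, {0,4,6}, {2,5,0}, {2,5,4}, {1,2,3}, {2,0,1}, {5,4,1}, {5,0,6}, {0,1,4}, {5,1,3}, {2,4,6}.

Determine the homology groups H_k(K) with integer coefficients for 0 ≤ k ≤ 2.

We work with the vertex ordering 0 < 1 < 2 < 3 < 4 < 5 < 6. The simplices of K, each written with vertices in increasing order, are:

  0-simplices (7): [0], [1], [2], [3], [4], [5], [6]
  1-simplices (18): [0,1], [0,2], [0,4], [0,5], [0,6], [1,2], [1,3], [1,4], [1,5], [2,3], [2,4], [2,5], [2,6], [3,5], [3,6], [4,5], [4,6], [5,6]
  2-simplices (12): [0,1,2], [0,1,4], [0,2,5], [0,4,6], [0,5,6], [1,2,3], [1,3,5], [1,4,5], [2,3,6], [2,4,5], [2,4,6], [3,5,6]

giving chain groups C_0 ≅ Z^7, C_1 ≅ Z^18, C_2 ≅ Z^12.

Boundary ∂_1: C_1 → C_0 is given by ∂[p,q] = [q] − [p]. For instance
  ∂[3,6] = [6] − [3].
As a 7×18 matrix over Z this has rank 6, with invariant factors (1,1,1,1,1,1).

The boundary map ∂_2: C_2 → C_1 maps a triangle to the signed sum of its edges. For instance
  ∂[2,4,6] = [4,6] − [2,6] + [2,4],
  ∂[1,3,5] = [3,5] − [1,5] + [1,3].
The 18×12 boundary matrix has rank 12 and Smith normal form diag(1,1,1,1,1,1,1,1,1,1,1,2).

Computing H_k = (kernel of ∂_k) / (image of ∂_{k+1}):

  H_0: rank C_0 − rank ∂_1 = 7 − 6 = 1, and the invariant factors of ∂_1 are all 1, so H_0 ≅ Z.
  H_1: rank ker ∂_1 − rank ∂_2 = (18 − 6) − 12 = 0, and ∂_2 has invariant factor 2 > 1, so H_1 ≅ Z/2.
  H_2: rank ker ∂_2 − rank ∂_3 = (12 − 12) − 0 = 0, and there is no ∂_3, so H_2 ≅ 0.

As a check, the Euler characteristic is 7 − 18 + 12 = 1, which agrees with 1 − 0 + 0 = 1.

H_0 = Z,  H_1 = Z/2,  H_2 = 0.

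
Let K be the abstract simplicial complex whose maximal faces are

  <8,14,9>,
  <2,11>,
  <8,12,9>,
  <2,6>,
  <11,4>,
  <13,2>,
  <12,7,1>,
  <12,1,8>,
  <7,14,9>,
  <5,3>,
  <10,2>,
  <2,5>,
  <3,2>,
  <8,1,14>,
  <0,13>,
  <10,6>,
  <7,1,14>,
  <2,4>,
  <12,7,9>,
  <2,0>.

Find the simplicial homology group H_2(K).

H_2 = Z.

We work with the vertex ordering 0 < 1 < 2 < 3 < 4 < 5 < 6 < 7 < 8 < 9 < 10 < 11 < 12 < 13 < 14. The simplices of K, each written with vertices in increasing order, are:

  0-simplices (15): [0], [1], [2], [3], [4], [5], [6], [7], [8], [9], [10], [11], [12], [13], [14]
  1-simplices (24): (24 of them)
  2-simplices (8): [1,7,12], [1,7,14], [1,8,12], [1,8,14], [7,9,12], [7,9,14], [8,9,12], [8,9,14]

Hence C_0 ≅ Z^15, C_1 ≅ Z^24, C_2 ≅ Z^8.

Boundary ∂_1: C_1 → C_0 is given by ∂[p,q] = [q] − [p]. For instance
  ∂[2,3] = [3] − [2].
This gives a 15×24 integer matrix of rank 13; reducing to Smith normal form yields diagonal entries (1,1,1,1,1,1,1,1,1,1,1,1,1).

The boundary map ∂_2: C_2 → C_1 sends each 2-simplex [p,q,r] to [q,r] − [p,r] + [p,q]. For instance
  ∂[7,9,14] = [9,14] − [7,14] + [7,9],
  ∂[8,9,12] = [9,12] − [8,12] + [8,9].
The 24×8 boundary matrix has rank 7 and Smith normal form diag(1,1,1,1,1,1,1).

Computing H_k = (kernel of ∂_k) / (image of ∂_{k+1}):

  H_2: rank ker ∂_2 − rank ∂_3 = (8 − 7) − 0 = 1, and there is no ∂_3, so H_2 = Z.

(K is a triangulation of the disjoint union of a wedge of 4 circles and the 2-sphere S^2.)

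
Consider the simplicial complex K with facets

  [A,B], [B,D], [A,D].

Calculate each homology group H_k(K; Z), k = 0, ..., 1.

H_0 = Z,  H_1 = Z.

Take the total order A < B < D on the vertex set. Then K (dimension 1) consists of the simplices:

  0-simplices (3): A, B, D
  1-simplices (3): AB, AD, BD

so the chain groups are C_0 ≅ Z^3, C_1 ≅ Z^3.

Boundary ∂_1: C_1 → C_0 is given by ∂[p,q] = [q] − [p]. For instance
  ∂AB = B − A.
This gives a 3×3 integer matrix of rank 2; reducing to Smith normal form yields diagonal entries (1,1).

Reading off H_k = ker ∂_k / im ∂_{k+1}:

  H_0: rank C_0 − rank ∂_1 = 3 − 2 = 1, and the invariant factors of ∂_1 are all 1, so H_0 ≅ Z.
  H_1: rank ker ∂_1 − rank ∂_2 = (3 − 2) − 0 = 1, and there is no ∂_2, so H_1 ≅ Z.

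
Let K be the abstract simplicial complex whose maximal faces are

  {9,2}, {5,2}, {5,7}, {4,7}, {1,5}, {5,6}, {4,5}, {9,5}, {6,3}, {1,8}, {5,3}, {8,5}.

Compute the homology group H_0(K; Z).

H_0 ≅ Z.

K has 9 vertices, 12 edges.
rank ∂_0 = 0, rank ∂_1 = 8 ⇒ b_0 = 9 − 0 − 8 = 1; all invariant factors of ∂_1 are 1 so no torsion. So H_0 = Z.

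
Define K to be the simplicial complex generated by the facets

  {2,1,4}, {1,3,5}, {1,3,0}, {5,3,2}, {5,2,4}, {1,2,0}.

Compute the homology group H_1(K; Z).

Order the vertices as 0 < 1 < 2 < 3 < 4 < 5. Listing each simplex with vertices in this order, K has dimension 2 with simplices:

  0-simplices (6): [0], [1], [2], [3], [4], [5]
  1-simplices (12): [0,1], [0,2], [0,3], [1,2], [1,3], [1,4], [1,5], [2,3], [2,4], [2,5], [3,5], [4,5]
  2-simplices (6): [0,1,2], [0,1,3], [1,2,4], [1,3,5], [2,3,5], [2,4,5]

so the chain groups are C_0 ≅ Z^6, C_1 ≅ Z^12, C_2 ≅ Z^6.

The boundary map ∂_1: C_1 → C_0 maps an edge to its endpoints' difference, ∂[p,q] = q − p. For instance
  ∂[0,2] = [2] − [0].
The resulting 6×12 matrix has rank 5, and its Smith normal form has invariant factors (1,1,1,1,1).

∂_2: C_2 → C_1 maps a triangle to the signed sum of its edges. For instance
  ∂[2,3,5] = [3,5] − [2,5] + [2,3],
  ∂[1,2,4] = [2,4] − [1,4] + [1,2].
This gives a 12×6 integer matrix of rank 6; reducing to Smith normal form yields diagonal entries (1,1,1,1,1,1).

Reading off H_k = ker ∂_k / im ∂_{k+1}:

  H_1: rank ker ∂_1 − rank ∂_2 = (12 − 5) − 6 = 1, and the invariant factors of ∂_2 are all 1, so H_1 ≅ Z.

H_1 = Z.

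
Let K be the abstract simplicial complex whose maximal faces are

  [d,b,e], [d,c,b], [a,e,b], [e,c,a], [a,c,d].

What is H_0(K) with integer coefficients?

Order the vertices as a < b < c < d < e. Listing each simplex with vertices in this order, K has dimension 2 with simplices:

  0-simplices (5): a, b, c, d, e
  1-simplices (10): ab, ac, ad, ae, bc, bd, be, cd, ce, de
  2-simplices (5): abe, acd, ace, bcd, bde

Hence C_0 ≅ Z^5, C_1 ≅ Z^10, C_2 ≅ Z^5.

The boundary map ∂_1: C_1 → C_0 maps an edge to its endpoints' difference, ∂[p,q] = q − p. For instance
  ∂ac = c − a.
The resulting 5×10 matrix has rank 4, and its Smith normal form has invariant factors (1,1,1,1).

The boundary map ∂_2: C_2 → C_1 acts by ∂[p,q,r] = [q,r] − [p,r] + [p,q]. For instance
  ∂abe = be − ae + ab,
  ∂ace = ce − ae + ac.
The 10×5 boundary matrix has rank 5 and Smith normal form diag(1,1,1,1,1).

From H_k ≅ ker(∂_k) / im(∂_{k+1}) we obtain:

  H_0: rank C_0 − rank ∂_1 = 5 − 4 = 1, and the invariant factors of ∂_1 are all 1, so H_0 = Z.

H_0 = Z.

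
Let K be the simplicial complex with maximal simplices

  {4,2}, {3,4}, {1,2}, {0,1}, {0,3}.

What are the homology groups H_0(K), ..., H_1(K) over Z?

H_0 ≅ Z,  H_1 ≅ Z.

Fix the vertex order 0 < 1 < 2 < 3 < 4 and write every simplex with vertices in increasing order. Then dim K = 1 and the simplices of K are:

  0-simplices (5): [0], [1], [2], [3], [4]
  1-simplices (5): [0,1], [0,3], [1,2], [2,4], [3,4]

so the chain groups are C_0 ≅ Z^5, C_1 ≅ Z^5.

The boundary map ∂_1: C_1 → C_0 maps an edge to its endpoints' difference, ∂[p,q] = q − p. For instance
  ∂[0,1] = [1] − [0].
The resulting 5×5 matrix has rank 4, and its Smith normal form has invariant factors (1,1,1,1).

Computing H_k = (kernel of ∂_k) / (image of ∂_{k+1}):

  H_0: rank C_0 − rank ∂_1 = 5 − 4 = 1, and the invariant factors of ∂_1 are all 1, so H_0 = Z.
  H_1: rank ker ∂_1 − rank ∂_2 = (5 − 4) − 0 = 1, and there is no ∂_2, so H_1 = Z.

(K is a triangulation of the circle S^1.)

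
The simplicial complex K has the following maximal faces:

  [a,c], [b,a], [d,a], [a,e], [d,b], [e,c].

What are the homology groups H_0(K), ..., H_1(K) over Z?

H_0 = Z,  H_1 = Z^2.

We work with the vertex ordering a < b < c < d < e. The simplices of K, each written with vertices in increasing order, are:

  0-simplices (5): a, b, c, d, e
  1-simplices (6): ab, ac, ad, ae, bd, ce

Hence C_0 ≅ Z^5, C_1 ≅ Z^6.

Boundary ∂_1: C_1 → C_0 maps an edge to its endpoints' difference, ∂[p,q] = q − p.
This gives a 5×6 integer matrix of rank 4; reducing to Smith normal form yields diagonal entries (1,1,1,1).

Computing H_k = (kernel of ∂_k) / (image of ∂_{k+1}):

  H_0: rank C_0 − rank ∂_1 = 5 − 4 = 1, and the invariant factors of ∂_1 are all 1, so H_0 ≅ Z.
  H_1: rank ker ∂_1 − rank ∂_2 = (6 − 4) − 0 = 2, and there is no ∂_2, so H_1 ≅ Z^2.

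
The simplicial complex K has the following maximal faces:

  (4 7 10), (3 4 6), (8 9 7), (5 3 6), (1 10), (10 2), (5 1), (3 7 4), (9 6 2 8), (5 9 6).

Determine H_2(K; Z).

H_2 = 0.

Order the vertices as 1 < 2 < 3 < 4 < 5 < 6 < 7 < 8 < 9 < 10. Listing each simplex with vertices in this order, K has dimension 3 with simplices:

  0-simplices (10): [1], [2], [3], [4], [5], [6], [7], [8], [9], [10]
  1-simplices (21): [1,5], [1,10], [2,6], [2,8], [2,9], [2,10], [3,4], [3,5], [3,6], [3,7], [4,6], [4,7], [4,10], [5,6], [5,9], [6,8], [6,9], [7,8], [7,9], [7,10], [8,9]
  2-simplices (10): [2,6,8], [2,6,9], [2,8,9], [3,4,6], [3,4,7], [3,5,6], [4,7,10], [5,6,9], [6,8,9], [7,8,9]
  3-simplices (1): [2,6,8,9]

giving chain groups C_0 ≅ Z^10, C_1 ≅ Z^21, C_2 ≅ Z^10, C_3 ≅ Z^1.

∂_1: C_1 → C_0 maps an edge to its endpoints' difference, ∂[p,q] = q − p. For instance
  ∂[2,10] = [10] − [2].
As a 10×21 matrix over Z this has rank 9, with invariant factors (1,1,1,1,1,1,1,1,1).

Boundary ∂_2: C_2 → C_1 acts by ∂[p,q,r] = [q,r] − [p,r] + [p,q]. For instance
  ∂[7,8,9] = [8,9] − [7,9] + [7,8],
  ∂[3,5,6] = [5,6] − [3,6] + [3,5].
The 21×10 boundary matrix has rank 9 and Smith normal form diag(1,1,1,1,1,1,1,1,1).

The boundary map ∂_3: C_3 → C_2 sends each 3-simplex σ to the alternating sum Σ_i (−1)^i (σ with its i-th vertex removed). For instance
  ∂[2,6,8,9] = [6,8,9] − [2,8,9] + [2,6,9] − [2,6,8].
The resulting 10×1 matrix has rank 1, and its Smith normal form has invariant factors (1).

Now H_k = ker ∂_k / im ∂_{k+1}, so:

  H_2: rank ker ∂_2 − rank ∂_3 = (10 − 9) − 1 = 0, and the invariant factors of ∂_3 are all 1, so H_2 ≅ 0.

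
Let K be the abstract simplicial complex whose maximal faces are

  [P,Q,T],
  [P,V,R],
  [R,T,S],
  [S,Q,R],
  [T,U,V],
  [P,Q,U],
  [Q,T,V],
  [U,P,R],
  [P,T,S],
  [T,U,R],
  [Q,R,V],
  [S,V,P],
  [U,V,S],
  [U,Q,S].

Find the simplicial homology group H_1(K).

H_1 = Z^2.

Fix the vertex order P < Q < R < S < T < U < V and write every simplex with vertices in increasing order. Then dim K = 2 and the simplices of K are:

  0-simplices (7): P, Q, R, S, T, U, V
  1-simplices (21): PQ, PR, PS, PT, PU, PV, QR, QS, QT, QU, QV, RS, RT, RU, RV, ST, SU, SV, TU, TV, UV
  2-simplices (14): PQT, PQU, PRU, PRV, PST, PSV, QRS, QRV, QSU, QTV, RST, RTU, SUV, TUV

giving chain groups C_0 ≅ Z^7, C_1 ≅ Z^21, C_2 ≅ Z^14.

Boundary ∂_1: C_1 → C_0 is given by ∂[p,q] = [q] − [p]. For instance
  ∂PT = T − P.
The resulting 7×21 matrix has rank 6, and its Smith normal form has invariant factors (1,1,1,1,1,1).

The boundary map ∂_2: C_2 → C_1 acts by ∂[p,q,r] = [q,r] − [p,r] + [p,q]. For instance
  ∂RTU = TU − RU + RT,
  ∂PRV = RV − PV + PR.
The resulting 21×14 matrix has rank 13, and its Smith normal form has invariant factors (1,1,1,1,1,1,1,1,1,1,1,1,1).

Now H_k = ker ∂_k / im ∂_{k+1}, so:

  H_1: rank ker ∂_1 − rank ∂_2 = (21 − 6) − 13 = 2, and the invariant factors of ∂_2 are all 1, so H_1 = Z^2.

(K is a triangulation of the torus T^2.)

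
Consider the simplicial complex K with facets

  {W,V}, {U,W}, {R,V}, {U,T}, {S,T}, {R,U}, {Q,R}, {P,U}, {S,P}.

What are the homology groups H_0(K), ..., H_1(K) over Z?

H_0 ≅ Z,  H_1 ≅ Z^2.

Take the total order P < Q < R < S < T < U < V < W on the vertex set. Then K (dimension 1) consists of the simplices:

  0-simplices (8): P, Q, R, S, T, U, V, W
  1-simplices (9): PS, PU, QR, RU, RV, ST, TU, UW, VW

so the chain groups are C_0 ≅ Z^8, C_1 ≅ Z^9.

Boundary ∂_1: C_1 → C_0 maps an edge to its endpoints' difference, ∂[p,q] = q − p.
As a 8×9 matrix over Z this has rank 7, with invariant factors (1,1,1,1,1,1,1).

Now H_k = ker ∂_k / im ∂_{k+1}, so:

  H_0: rank C_0 − rank ∂_1 = 8 − 7 = 1, and the invariant factors of ∂_1 are all 1, so H_0 = Z.
  H_1: rank ker ∂_1 − rank ∂_2 = (9 − 7) − 0 = 2, and there is no ∂_2, so H_1 = Z^2.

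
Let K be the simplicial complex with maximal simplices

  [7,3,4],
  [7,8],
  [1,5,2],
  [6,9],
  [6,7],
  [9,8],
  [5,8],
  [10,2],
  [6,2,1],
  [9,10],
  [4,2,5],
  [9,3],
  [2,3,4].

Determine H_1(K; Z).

H_1 ≅ Z^5.

Order the vertices as 1 < 2 < 3 < 4 < 5 < 6 < 7 < 8 < 9 < 10. Listing each simplex with vertices in this order, K has dimension 2 with simplices:

  0-simplices (10): [1], [2], [3], [4], [5], [6], [7], [8], [9], [10]
  1-simplices (19): [1,2], [1,5], [1,6], [2,3], [2,4], [2,5], [2,6], [2,10], [3,4], [3,7], [3,9], [4,5], [4,7], [5,8], [6,7], [6,9], [7,8], [8,9], [9,10]
  2-simplices (5): [1,2,5], [1,2,6], [2,3,4], [2,4,5], [3,4,7]

so the chain groups are C_0 ≅ Z^10, C_1 ≅ Z^19, C_2 ≅ Z^5.

Boundary ∂_1: C_1 → C_0 maps an edge to its endpoints' difference, ∂[p,q] = q − p. For instance
  ∂[6,7] = [7] − [6].
This gives a 10×19 integer matrix of rank 9; reducing to Smith normal form yields diagonal entries (1,1,1,1,1,1,1,1,1).

Boundary ∂_2: C_2 → C_1 maps a triangle to the signed sum of its edges. For instance
  ∂[3,4,7] = [4,7] − [3,7] + [3,4],
  ∂[2,4,5] = [4,5] − [2,5] + [2,4].
This gives a 19×5 integer matrix of rank 5; reducing to Smith normal form yields diagonal entries (1,1,1,1,1).

Reading off H_k = ker ∂_k / im ∂_{k+1}:

  H_1: rank ker ∂_1 − rank ∂_2 = (19 − 9) − 5 = 5, and the invariant factors of ∂_2 are all 1, so H_1 ≅ Z^5.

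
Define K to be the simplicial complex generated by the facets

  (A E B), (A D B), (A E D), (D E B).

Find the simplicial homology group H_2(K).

Fix the vertex order A < B < D < E and write every simplex with vertices in increasing order. Then dim K = 2 and the simplices of K are:

  0-simplices (4): A, B, D, E
  1-simplices (6): AB, AD, AE, BD, BE, DE
  2-simplices (4): ABD, ABE, ADE, BDE

so the chain groups are C_0 ≅ Z^4, C_1 ≅ Z^6, C_2 ≅ Z^4.

∂_1: C_1 → C_0 sends each edge [p,q] (with p < q) to q − p. For instance
  ∂DE = E − D.
As a 4×6 matrix over Z this has rank 3, with invariant factors (1,1,1).

The boundary map ∂_2: C_2 → C_1 acts by ∂[p,q,r] = [q,r] − [p,r] + [p,q]. For instance
  ∂ADE = DE − AE + AD,
  ∂ABE = BE − AE + AB.
This gives a 6×4 integer matrix of rank 3; reducing to Smith normal form yields diagonal entries (1,1,1).

Now H_k = ker ∂_k / im ∂_{k+1}, so:

  H_2: rank ker ∂_2 − rank ∂_3 = (4 − 3) − 0 = 1, and there is no ∂_3, so H_2 = Z.

(K is a triangulation of the 2-sphere S^2.)

H_2 = Z.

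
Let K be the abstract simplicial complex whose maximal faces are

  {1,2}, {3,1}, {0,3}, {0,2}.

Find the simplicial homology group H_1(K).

Take the total order 0 < 1 < 2 < 3 on the vertex set. Then K (dimension 1) consists of the simplices:

  0-simplices (4): [0], [1], [2], [3]
  1-simplices (4): [0,2], [0,3], [1,2], [1,3]

giving chain groups C_0 ≅ Z^4, C_1 ≅ Z^4.

Boundary ∂_1: C_1 → C_0 sends each edge [p,q] (with p < q) to q − p.
As a 4×4 matrix over Z this has rank 3, with invariant factors (1,1,1).

Reading off H_k = ker ∂_k / im ∂_{k+1}:

  H_1: rank ker ∂_1 − rank ∂_2 = (4 − 3) − 0 = 1, and there is no ∂_2, so H_1 ≅ Z.

H_1 = Z.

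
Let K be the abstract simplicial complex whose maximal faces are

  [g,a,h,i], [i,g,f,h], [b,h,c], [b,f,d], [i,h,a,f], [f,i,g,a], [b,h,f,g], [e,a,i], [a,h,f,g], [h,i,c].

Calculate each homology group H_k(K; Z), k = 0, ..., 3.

H_0 = Z,  H_1 = 0,  H_2 = 0,  H_3 = Z.

Fix the vertex order a < b < c < d < e < f < g < h < i and write every simplex with vertices in increasing order. Then dim K = 3 and the simplices of K are:

  0-simplices (9): a, b, c, d, e, f, g, h, i
  1-simplices (20): ae, af, ag, ah, ai, bc, bd, bf, bg, bh, ch, ci, df, ei, fg, fh, fi, gh, gi, hi
  2-simplices (17): aei, afg, afh, afi, agh, agi, ahi, bch, bdf, bfg, bfh, bgh, chi, fgh, fgi, fhi, ghi
  3-simplices (6): afgh, afgi, afhi, aghi, bfgh, fghi

giving chain groups C_0 ≅ Z^9, C_1 ≅ Z^20, C_2 ≅ Z^17, C_3 ≅ Z^6.

The boundary map ∂_1: C_1 → C_0 is given by ∂[p,q] = [q] − [p].
This gives a 9×20 integer matrix of rank 8; reducing to Smith normal form yields diagonal entries (1,1,1,1,1,1,1,1).

∂_2: C_2 → C_1 maps a triangle to the signed sum of its edges. For instance
  ∂ahi = hi − ai + ah,
  ∂agh = gh − ah + ag.
The 20×17 boundary matrix has rank 12 and Smith normal form diag(1,1,1,1,1,1,1,1,1,1,1,1).

Boundary ∂_3: C_3 → C_2 sends each 3-simplex σ to the alternating sum Σ_i (−1)^i (σ with its i-th vertex removed). For instance
  ∂bfgh = fgh − bgh + bfh − bfg,
  ∂fghi = ghi − fhi + fgi − fgh.
This gives a 17×6 integer matrix of rank 5; reducing to Smith normal form yields diagonal entries (1,1,1,1,1).

Reading off H_k = ker ∂_k / im ∂_{k+1}:

  H_0: rank C_0 − rank ∂_1 = 9 − 8 = 1, and the invariant factors of ∂_1 are all 1, so H_0 ≅ Z.
  H_1: rank ker ∂_1 − rank ∂_2 = (20 − 8) − 12 = 0, and the invariant factors of ∂_2 are all 1, so H_1 ≅ 0.
  H_2: rank ker ∂_2 − rank ∂_3 = (17 − 12) − 5 = 0, and the invariant factors of ∂_3 are all 1, so H_2 ≅ 0.
  H_3: rank ker ∂_3 − rank ∂_4 = (6 − 5) − 0 = 1, and there is no ∂_4, so H_3 ≅ Z.

As a check, the Euler characteristic is 9 − 20 + 17 − 6 = 0, which agrees with 1 − 0 + 0 − 1 = 0.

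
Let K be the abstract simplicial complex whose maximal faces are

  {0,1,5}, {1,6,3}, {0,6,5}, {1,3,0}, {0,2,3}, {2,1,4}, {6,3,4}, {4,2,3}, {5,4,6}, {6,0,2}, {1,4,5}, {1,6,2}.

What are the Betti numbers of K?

Take the total order 0 < 1 < 2 < 3 < 4 < 5 < 6 on the vertex set. Then K (dimension 2) consists of the simplices:

  0-simplices (7): [0], [1], [2], [3], [4], [5], [6]
  1-simplices (18): [0,1], [0,2], [0,3], [0,5], [0,6], [1,2], [1,3], [1,4], [1,5], [1,6], [2,3], [2,4], [2,6], [3,4], [3,6], [4,5], [4,6], [5,6]
  2-simplices (12): [0,1,3], [0,1,5], [0,2,3], [0,2,6], [0,5,6], [1,2,4], [1,2,6], [1,3,6], [1,4,5], [2,3,4], [3,4,6], [4,5,6]

Hence C_0 ≅ Z^7, C_1 ≅ Z^18, C_2 ≅ Z^12.

∂_1: C_1 → C_0 maps an edge to its endpoints' difference, ∂[p,q] = q − p. For instance
  ∂[5,6] = [6] − [5].
As a 7×18 matrix over Z this has rank 6, with invariant factors (1,1,1,1,1,1).

Boundary ∂_2: C_2 → C_1 acts by ∂[p,q,r] = [q,r] − [p,r] + [p,q]. For instance
  ∂[1,2,4] = [2,4] − [1,4] + [1,2],
  ∂[0,1,3] = [1,3] − [0,3] + [0,1].
This gives a 18×12 integer matrix of rank 12; reducing to Smith normal form yields diagonal entries (1,1,1,1,1,1,1,1,1,1,1,2).

Reading off H_k = ker ∂_k / im ∂_{k+1}:

  H_0: rank C_0 − rank ∂_1 = 7 − 6 = 1, and the invariant factors of ∂_1 are all 1, so H_0 ≅ Z.
  H_1: rank ker ∂_1 − rank ∂_2 = (18 − 6) − 12 = 0, and ∂_2 has invariant factor 2 > 1, so H_1 ≅ Z/2.
  H_2: rank ker ∂_2 − rank ∂_3 = (12 − 12) − 0 = 0, and there is no ∂_3, so H_2 ≅ 0.

Hence the Betti numbers are b_0 = 1, b_1 = 0, b_2 = 0.

b_0 = 1, b_1 = 0, b_2 = 0.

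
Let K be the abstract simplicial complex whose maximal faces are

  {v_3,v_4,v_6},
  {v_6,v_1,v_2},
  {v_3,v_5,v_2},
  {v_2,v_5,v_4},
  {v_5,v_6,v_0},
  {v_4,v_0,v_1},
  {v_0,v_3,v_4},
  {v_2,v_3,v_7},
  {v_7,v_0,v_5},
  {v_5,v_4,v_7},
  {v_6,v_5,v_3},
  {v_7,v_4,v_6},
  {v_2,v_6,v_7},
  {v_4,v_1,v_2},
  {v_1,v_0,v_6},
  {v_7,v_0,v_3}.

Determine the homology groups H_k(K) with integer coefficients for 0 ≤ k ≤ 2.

K has 8 vertices, 24 edges, 16 triangles.
rank ∂_0 = 0, rank ∂_1 = 7 ⇒ b_0 = 8 − 0 − 7 = 1; all invariant factors of ∂_1 are 1 so no torsion. So H_0 ≅ Z.
rank ∂_1 = 7, rank ∂_2 = 15 ⇒ b_1 = 24 − 7 − 15 = 2; all invariant factors of ∂_2 are 1 so no torsion. So H_1 ≅ Z^2.
rank ∂_2 = 15, rank ∂_3 = 0 ⇒ b_2 = 16 − 15 − 0 = 1. So H_2 ≅ Z.

H_0 = Z,  H_1 = Z^2,  H_2 = Z.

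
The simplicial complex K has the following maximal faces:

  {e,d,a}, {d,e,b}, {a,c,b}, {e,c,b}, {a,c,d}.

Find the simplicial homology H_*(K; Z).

H_0 = Z,  H_1 = Z,  H_2 = 0.

Order the vertices as a < b < c < d < e. Listing each simplex with vertices in this order, K has dimension 2 with simplices:

  0-simplices (5): a, b, c, d, e
  1-simplices (10): ab, ac, ad, ae, bc, bd, be, cd, ce, de
  2-simplices (5): abc, acd, ade, bce, bde

so the chain groups are C_0 ≅ Z^5, C_1 ≅ Z^10, C_2 ≅ Z^5.

The boundary map ∂_1: C_1 → C_0 is given by ∂[p,q] = [q] − [p].
As a 5×10 matrix over Z this has rank 4, with invariant factors (1,1,1,1).

∂_2: C_2 → C_1 maps a triangle to the signed sum of its edges. For instance
  ∂bce = ce − be + bc,
  ∂ade = de − ae + ad.
As a 10×5 matrix over Z this has rank 5, with invariant factors (1,1,1,1,1).

From H_k ≅ ker(∂_k) / im(∂_{k+1}) we obtain:

  H_0: rank C_0 − rank ∂_1 = 5 − 4 = 1, and the invariant factors of ∂_1 are all 1, so H_0 ≅ Z.
  H_1: rank ker ∂_1 − rank ∂_2 = (10 − 4) − 5 = 1, and the invariant factors of ∂_2 are all 1, so H_1 ≅ Z.
  H_2: rank ker ∂_2 − rank ∂_3 = (5 − 5) − 0 = 0, and there is no ∂_3, so H_2 ≅ 0.

As a check, the Euler characteristic is 5 − 10 + 5 = 0, which agrees with 1 − 1 + 0 = 0.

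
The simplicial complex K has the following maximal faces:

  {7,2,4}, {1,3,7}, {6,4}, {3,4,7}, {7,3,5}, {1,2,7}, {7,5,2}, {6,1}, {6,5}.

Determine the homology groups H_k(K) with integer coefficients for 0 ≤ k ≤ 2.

H_0 = Z,  H_1 = Z^2,  H_2 = 0.

We work with the vertex ordering 1 < 2 < 3 < 4 < 5 < 6 < 7. The simplices of K, each written with vertices in increasing order, are:

  0-simplices (7): [1], [2], [3], [4], [5], [6], [7]
  1-simplices (14): [1,2], [1,3], [1,6], [1,7], [2,4], [2,5], [2,7], [3,4], [3,5], [3,7], [4,6], [4,7], [5,6], [5,7]
  2-simplices (6): [1,2,7], [1,3,7], [2,4,7], [2,5,7], [3,4,7], [3,5,7]

giving chain groups C_0 ≅ Z^7, C_1 ≅ Z^14, C_2 ≅ Z^6.

The boundary map ∂_1: C_1 → C_0 sends each edge [p,q] (with p < q) to q − p. For instance
  ∂[2,5] = [5] − [2].
The resulting 7×14 matrix has rank 6, and its Smith normal form has invariant factors (1,1,1,1,1,1).

Boundary ∂_2: C_2 → C_1 maps a triangle to the signed sum of its edges. For instance
  ∂[2,5,7] = [5,7] − [2,7] + [2,5],
  ∂[1,3,7] = [3,7] − [1,7] + [1,3].
This gives a 14×6 integer matrix of rank 6; reducing to Smith normal form yields diagonal entries (1,1,1,1,1,1).

Now H_k = ker ∂_k / im ∂_{k+1}, so:

  H_0: rank C_0 − rank ∂_1 = 7 − 6 = 1, and the invariant factors of ∂_1 are all 1, so H_0 ≅ Z.
  H_1: rank ker ∂_1 − rank ∂_2 = (14 − 6) − 6 = 2, and the invariant factors of ∂_2 are all 1, so H_1 ≅ Z^2.
  H_2: rank ker ∂_2 − rank ∂_3 = (6 − 6) − 0 = 0, and there is no ∂_3, so H_2 ≅ 0.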